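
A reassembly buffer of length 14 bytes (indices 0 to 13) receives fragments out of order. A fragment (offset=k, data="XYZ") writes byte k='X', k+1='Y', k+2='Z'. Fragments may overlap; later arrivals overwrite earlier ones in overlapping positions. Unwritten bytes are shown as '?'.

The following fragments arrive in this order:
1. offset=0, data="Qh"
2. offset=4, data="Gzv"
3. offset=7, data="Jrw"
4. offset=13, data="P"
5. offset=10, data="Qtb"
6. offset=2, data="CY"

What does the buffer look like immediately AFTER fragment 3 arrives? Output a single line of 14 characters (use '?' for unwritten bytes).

Answer: Qh??GzvJrw????

Derivation:
Fragment 1: offset=0 data="Qh" -> buffer=Qh????????????
Fragment 2: offset=4 data="Gzv" -> buffer=Qh??Gzv???????
Fragment 3: offset=7 data="Jrw" -> buffer=Qh??GzvJrw????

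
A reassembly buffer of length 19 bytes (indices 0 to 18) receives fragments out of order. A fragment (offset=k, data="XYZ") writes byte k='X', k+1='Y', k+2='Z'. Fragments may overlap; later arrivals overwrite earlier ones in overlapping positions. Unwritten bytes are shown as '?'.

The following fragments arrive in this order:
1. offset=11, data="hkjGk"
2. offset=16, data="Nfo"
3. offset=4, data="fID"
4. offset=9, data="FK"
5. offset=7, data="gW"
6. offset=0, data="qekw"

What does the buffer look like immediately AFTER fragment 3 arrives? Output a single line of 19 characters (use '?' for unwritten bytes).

Fragment 1: offset=11 data="hkjGk" -> buffer=???????????hkjGk???
Fragment 2: offset=16 data="Nfo" -> buffer=???????????hkjGkNfo
Fragment 3: offset=4 data="fID" -> buffer=????fID????hkjGkNfo

Answer: ????fID????hkjGkNfo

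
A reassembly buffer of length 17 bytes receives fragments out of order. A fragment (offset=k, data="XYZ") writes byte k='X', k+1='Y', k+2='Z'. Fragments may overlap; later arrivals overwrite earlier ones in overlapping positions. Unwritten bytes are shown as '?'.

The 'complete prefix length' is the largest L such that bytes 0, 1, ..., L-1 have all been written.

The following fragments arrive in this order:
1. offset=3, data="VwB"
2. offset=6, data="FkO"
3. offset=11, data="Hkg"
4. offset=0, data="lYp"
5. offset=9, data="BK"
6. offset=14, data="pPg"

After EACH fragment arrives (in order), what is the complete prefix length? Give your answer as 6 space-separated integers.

Fragment 1: offset=3 data="VwB" -> buffer=???VwB??????????? -> prefix_len=0
Fragment 2: offset=6 data="FkO" -> buffer=???VwBFkO???????? -> prefix_len=0
Fragment 3: offset=11 data="Hkg" -> buffer=???VwBFkO??Hkg??? -> prefix_len=0
Fragment 4: offset=0 data="lYp" -> buffer=lYpVwBFkO??Hkg??? -> prefix_len=9
Fragment 5: offset=9 data="BK" -> buffer=lYpVwBFkOBKHkg??? -> prefix_len=14
Fragment 6: offset=14 data="pPg" -> buffer=lYpVwBFkOBKHkgpPg -> prefix_len=17

Answer: 0 0 0 9 14 17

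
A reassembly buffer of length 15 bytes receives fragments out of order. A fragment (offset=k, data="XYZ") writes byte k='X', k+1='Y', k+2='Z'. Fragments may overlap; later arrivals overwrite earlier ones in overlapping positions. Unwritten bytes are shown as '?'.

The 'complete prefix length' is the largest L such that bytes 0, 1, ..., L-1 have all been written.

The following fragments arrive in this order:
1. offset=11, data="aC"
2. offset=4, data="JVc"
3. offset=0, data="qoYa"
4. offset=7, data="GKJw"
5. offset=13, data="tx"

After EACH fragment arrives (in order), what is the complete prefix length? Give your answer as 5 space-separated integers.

Fragment 1: offset=11 data="aC" -> buffer=???????????aC?? -> prefix_len=0
Fragment 2: offset=4 data="JVc" -> buffer=????JVc????aC?? -> prefix_len=0
Fragment 3: offset=0 data="qoYa" -> buffer=qoYaJVc????aC?? -> prefix_len=7
Fragment 4: offset=7 data="GKJw" -> buffer=qoYaJVcGKJwaC?? -> prefix_len=13
Fragment 5: offset=13 data="tx" -> buffer=qoYaJVcGKJwaCtx -> prefix_len=15

Answer: 0 0 7 13 15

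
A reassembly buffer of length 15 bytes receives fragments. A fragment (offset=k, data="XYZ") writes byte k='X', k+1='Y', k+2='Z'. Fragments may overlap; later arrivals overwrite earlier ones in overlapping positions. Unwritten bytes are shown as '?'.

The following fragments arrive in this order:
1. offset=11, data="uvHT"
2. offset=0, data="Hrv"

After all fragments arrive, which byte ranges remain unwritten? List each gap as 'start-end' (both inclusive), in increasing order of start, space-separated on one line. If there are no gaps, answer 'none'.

Answer: 3-10

Derivation:
Fragment 1: offset=11 len=4
Fragment 2: offset=0 len=3
Gaps: 3-10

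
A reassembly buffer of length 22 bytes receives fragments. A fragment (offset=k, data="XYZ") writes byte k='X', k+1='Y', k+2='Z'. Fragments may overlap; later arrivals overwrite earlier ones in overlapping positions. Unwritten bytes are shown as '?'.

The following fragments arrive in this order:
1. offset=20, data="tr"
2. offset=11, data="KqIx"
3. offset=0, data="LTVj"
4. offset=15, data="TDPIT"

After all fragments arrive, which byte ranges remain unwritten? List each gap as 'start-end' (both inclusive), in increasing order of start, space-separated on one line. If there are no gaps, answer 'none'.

Answer: 4-10

Derivation:
Fragment 1: offset=20 len=2
Fragment 2: offset=11 len=4
Fragment 3: offset=0 len=4
Fragment 4: offset=15 len=5
Gaps: 4-10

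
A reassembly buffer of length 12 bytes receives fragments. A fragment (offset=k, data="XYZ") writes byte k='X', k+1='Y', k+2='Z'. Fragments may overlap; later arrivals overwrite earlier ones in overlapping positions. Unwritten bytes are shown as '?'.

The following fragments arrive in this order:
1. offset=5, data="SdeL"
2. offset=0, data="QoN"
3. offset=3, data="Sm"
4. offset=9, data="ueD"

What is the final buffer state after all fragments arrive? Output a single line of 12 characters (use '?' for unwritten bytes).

Fragment 1: offset=5 data="SdeL" -> buffer=?????SdeL???
Fragment 2: offset=0 data="QoN" -> buffer=QoN??SdeL???
Fragment 3: offset=3 data="Sm" -> buffer=QoNSmSdeL???
Fragment 4: offset=9 data="ueD" -> buffer=QoNSmSdeLueD

Answer: QoNSmSdeLueD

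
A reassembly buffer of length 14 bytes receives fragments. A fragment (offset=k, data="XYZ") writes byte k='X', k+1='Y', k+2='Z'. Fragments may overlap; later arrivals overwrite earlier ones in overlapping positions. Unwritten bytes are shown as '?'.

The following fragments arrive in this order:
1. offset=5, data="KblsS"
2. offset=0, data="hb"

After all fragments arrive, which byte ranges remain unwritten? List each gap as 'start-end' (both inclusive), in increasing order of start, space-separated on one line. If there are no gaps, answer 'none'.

Answer: 2-4 10-13

Derivation:
Fragment 1: offset=5 len=5
Fragment 2: offset=0 len=2
Gaps: 2-4 10-13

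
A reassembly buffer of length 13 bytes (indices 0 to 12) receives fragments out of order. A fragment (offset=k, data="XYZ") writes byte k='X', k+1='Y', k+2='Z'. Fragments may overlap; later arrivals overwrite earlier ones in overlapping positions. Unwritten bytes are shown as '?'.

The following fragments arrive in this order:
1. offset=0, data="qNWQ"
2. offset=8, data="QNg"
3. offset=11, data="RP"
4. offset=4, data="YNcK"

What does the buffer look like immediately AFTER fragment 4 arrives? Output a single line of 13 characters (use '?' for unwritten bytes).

Fragment 1: offset=0 data="qNWQ" -> buffer=qNWQ?????????
Fragment 2: offset=8 data="QNg" -> buffer=qNWQ????QNg??
Fragment 3: offset=11 data="RP" -> buffer=qNWQ????QNgRP
Fragment 4: offset=4 data="YNcK" -> buffer=qNWQYNcKQNgRP

Answer: qNWQYNcKQNgRP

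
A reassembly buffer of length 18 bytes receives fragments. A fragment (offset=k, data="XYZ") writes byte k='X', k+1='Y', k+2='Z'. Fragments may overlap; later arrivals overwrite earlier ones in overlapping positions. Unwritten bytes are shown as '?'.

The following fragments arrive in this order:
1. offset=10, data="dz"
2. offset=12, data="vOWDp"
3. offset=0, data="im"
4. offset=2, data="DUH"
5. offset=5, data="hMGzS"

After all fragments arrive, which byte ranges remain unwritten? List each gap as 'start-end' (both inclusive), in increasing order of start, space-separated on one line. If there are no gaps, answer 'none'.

Fragment 1: offset=10 len=2
Fragment 2: offset=12 len=5
Fragment 3: offset=0 len=2
Fragment 4: offset=2 len=3
Fragment 5: offset=5 len=5
Gaps: 17-17

Answer: 17-17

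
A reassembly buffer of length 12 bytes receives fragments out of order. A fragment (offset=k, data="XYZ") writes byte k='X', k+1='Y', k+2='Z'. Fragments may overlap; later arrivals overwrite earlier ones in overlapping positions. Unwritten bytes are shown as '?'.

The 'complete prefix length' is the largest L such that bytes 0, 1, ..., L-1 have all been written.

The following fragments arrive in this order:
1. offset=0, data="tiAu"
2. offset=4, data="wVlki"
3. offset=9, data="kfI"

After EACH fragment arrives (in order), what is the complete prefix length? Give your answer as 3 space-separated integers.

Fragment 1: offset=0 data="tiAu" -> buffer=tiAu???????? -> prefix_len=4
Fragment 2: offset=4 data="wVlki" -> buffer=tiAuwVlki??? -> prefix_len=9
Fragment 3: offset=9 data="kfI" -> buffer=tiAuwVlkikfI -> prefix_len=12

Answer: 4 9 12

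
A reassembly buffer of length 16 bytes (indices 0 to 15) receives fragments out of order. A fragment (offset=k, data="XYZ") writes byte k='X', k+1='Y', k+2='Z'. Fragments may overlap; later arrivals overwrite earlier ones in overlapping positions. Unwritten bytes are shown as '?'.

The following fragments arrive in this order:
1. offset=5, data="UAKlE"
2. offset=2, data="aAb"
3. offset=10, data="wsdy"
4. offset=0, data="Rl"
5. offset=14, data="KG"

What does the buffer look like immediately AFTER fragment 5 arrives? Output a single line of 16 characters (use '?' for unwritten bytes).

Answer: RlaAbUAKlEwsdyKG

Derivation:
Fragment 1: offset=5 data="UAKlE" -> buffer=?????UAKlE??????
Fragment 2: offset=2 data="aAb" -> buffer=??aAbUAKlE??????
Fragment 3: offset=10 data="wsdy" -> buffer=??aAbUAKlEwsdy??
Fragment 4: offset=0 data="Rl" -> buffer=RlaAbUAKlEwsdy??
Fragment 5: offset=14 data="KG" -> buffer=RlaAbUAKlEwsdyKG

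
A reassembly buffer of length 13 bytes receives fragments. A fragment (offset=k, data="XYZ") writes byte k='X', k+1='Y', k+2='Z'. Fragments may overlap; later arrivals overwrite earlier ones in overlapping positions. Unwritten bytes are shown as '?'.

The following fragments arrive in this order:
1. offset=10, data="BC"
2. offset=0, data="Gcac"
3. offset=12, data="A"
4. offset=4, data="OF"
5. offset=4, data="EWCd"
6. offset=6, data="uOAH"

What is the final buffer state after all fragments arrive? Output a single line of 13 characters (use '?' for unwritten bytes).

Fragment 1: offset=10 data="BC" -> buffer=??????????BC?
Fragment 2: offset=0 data="Gcac" -> buffer=Gcac??????BC?
Fragment 3: offset=12 data="A" -> buffer=Gcac??????BCA
Fragment 4: offset=4 data="OF" -> buffer=GcacOF????BCA
Fragment 5: offset=4 data="EWCd" -> buffer=GcacEWCd??BCA
Fragment 6: offset=6 data="uOAH" -> buffer=GcacEWuOAHBCA

Answer: GcacEWuOAHBCA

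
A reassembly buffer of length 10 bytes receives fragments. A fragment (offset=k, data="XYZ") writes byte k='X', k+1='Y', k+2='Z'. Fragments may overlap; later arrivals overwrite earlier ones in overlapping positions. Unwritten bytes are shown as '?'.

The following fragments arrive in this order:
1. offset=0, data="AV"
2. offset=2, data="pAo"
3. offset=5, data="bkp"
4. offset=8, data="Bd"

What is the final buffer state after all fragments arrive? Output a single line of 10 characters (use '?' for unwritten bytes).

Fragment 1: offset=0 data="AV" -> buffer=AV????????
Fragment 2: offset=2 data="pAo" -> buffer=AVpAo?????
Fragment 3: offset=5 data="bkp" -> buffer=AVpAobkp??
Fragment 4: offset=8 data="Bd" -> buffer=AVpAobkpBd

Answer: AVpAobkpBd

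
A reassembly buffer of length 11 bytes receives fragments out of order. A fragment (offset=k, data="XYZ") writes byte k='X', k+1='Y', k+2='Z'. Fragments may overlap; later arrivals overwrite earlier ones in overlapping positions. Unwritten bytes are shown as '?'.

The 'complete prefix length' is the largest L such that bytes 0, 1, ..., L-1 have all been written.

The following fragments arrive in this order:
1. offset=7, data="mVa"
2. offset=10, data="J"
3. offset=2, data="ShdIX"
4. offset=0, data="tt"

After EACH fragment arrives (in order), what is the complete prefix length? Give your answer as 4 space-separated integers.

Fragment 1: offset=7 data="mVa" -> buffer=???????mVa? -> prefix_len=0
Fragment 2: offset=10 data="J" -> buffer=???????mVaJ -> prefix_len=0
Fragment 3: offset=2 data="ShdIX" -> buffer=??ShdIXmVaJ -> prefix_len=0
Fragment 4: offset=0 data="tt" -> buffer=ttShdIXmVaJ -> prefix_len=11

Answer: 0 0 0 11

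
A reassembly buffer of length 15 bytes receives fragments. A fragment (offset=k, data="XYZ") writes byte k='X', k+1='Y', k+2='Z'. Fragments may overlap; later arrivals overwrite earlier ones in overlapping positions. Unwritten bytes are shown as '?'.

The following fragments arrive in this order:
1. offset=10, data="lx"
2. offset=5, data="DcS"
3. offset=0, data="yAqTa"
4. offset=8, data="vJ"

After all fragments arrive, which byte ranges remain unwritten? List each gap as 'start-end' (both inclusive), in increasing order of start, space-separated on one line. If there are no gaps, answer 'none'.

Fragment 1: offset=10 len=2
Fragment 2: offset=5 len=3
Fragment 3: offset=0 len=5
Fragment 4: offset=8 len=2
Gaps: 12-14

Answer: 12-14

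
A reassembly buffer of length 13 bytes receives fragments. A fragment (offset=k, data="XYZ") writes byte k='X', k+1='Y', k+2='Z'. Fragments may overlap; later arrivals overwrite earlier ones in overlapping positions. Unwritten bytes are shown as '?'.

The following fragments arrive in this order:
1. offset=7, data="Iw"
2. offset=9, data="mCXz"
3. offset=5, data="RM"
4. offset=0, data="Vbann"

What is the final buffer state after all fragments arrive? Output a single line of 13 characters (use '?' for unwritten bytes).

Answer: VbannRMIwmCXz

Derivation:
Fragment 1: offset=7 data="Iw" -> buffer=???????Iw????
Fragment 2: offset=9 data="mCXz" -> buffer=???????IwmCXz
Fragment 3: offset=5 data="RM" -> buffer=?????RMIwmCXz
Fragment 4: offset=0 data="Vbann" -> buffer=VbannRMIwmCXz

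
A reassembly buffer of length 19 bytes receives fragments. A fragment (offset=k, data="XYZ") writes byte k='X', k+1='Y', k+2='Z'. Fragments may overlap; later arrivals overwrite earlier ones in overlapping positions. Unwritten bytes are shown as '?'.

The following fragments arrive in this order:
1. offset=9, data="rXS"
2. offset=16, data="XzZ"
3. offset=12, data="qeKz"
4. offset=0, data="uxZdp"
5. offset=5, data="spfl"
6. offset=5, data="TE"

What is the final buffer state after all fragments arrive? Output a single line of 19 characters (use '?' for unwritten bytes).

Fragment 1: offset=9 data="rXS" -> buffer=?????????rXS???????
Fragment 2: offset=16 data="XzZ" -> buffer=?????????rXS????XzZ
Fragment 3: offset=12 data="qeKz" -> buffer=?????????rXSqeKzXzZ
Fragment 4: offset=0 data="uxZdp" -> buffer=uxZdp????rXSqeKzXzZ
Fragment 5: offset=5 data="spfl" -> buffer=uxZdpspflrXSqeKzXzZ
Fragment 6: offset=5 data="TE" -> buffer=uxZdpTEflrXSqeKzXzZ

Answer: uxZdpTEflrXSqeKzXzZ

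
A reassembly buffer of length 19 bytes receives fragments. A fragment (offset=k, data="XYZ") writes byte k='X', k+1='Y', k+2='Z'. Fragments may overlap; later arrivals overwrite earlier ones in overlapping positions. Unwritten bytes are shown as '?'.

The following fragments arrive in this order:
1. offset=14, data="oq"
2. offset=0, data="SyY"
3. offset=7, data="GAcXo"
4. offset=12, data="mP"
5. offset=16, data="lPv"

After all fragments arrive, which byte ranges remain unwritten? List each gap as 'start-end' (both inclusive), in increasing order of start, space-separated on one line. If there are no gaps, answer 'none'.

Answer: 3-6

Derivation:
Fragment 1: offset=14 len=2
Fragment 2: offset=0 len=3
Fragment 3: offset=7 len=5
Fragment 4: offset=12 len=2
Fragment 5: offset=16 len=3
Gaps: 3-6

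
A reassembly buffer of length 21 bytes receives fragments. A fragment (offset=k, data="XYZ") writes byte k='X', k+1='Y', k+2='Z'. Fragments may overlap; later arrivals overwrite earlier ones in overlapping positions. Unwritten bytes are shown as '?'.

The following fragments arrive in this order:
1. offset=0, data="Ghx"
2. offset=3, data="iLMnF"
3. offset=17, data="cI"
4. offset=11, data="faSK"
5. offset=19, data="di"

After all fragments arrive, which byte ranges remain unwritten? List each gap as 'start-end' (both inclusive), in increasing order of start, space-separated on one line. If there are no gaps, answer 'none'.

Fragment 1: offset=0 len=3
Fragment 2: offset=3 len=5
Fragment 3: offset=17 len=2
Fragment 4: offset=11 len=4
Fragment 5: offset=19 len=2
Gaps: 8-10 15-16

Answer: 8-10 15-16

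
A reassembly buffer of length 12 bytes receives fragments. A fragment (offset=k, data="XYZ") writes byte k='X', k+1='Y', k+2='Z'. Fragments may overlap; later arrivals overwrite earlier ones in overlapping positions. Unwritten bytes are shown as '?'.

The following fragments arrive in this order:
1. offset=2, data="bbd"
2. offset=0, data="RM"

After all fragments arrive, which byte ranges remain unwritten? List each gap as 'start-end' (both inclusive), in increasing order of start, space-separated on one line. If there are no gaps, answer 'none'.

Answer: 5-11

Derivation:
Fragment 1: offset=2 len=3
Fragment 2: offset=0 len=2
Gaps: 5-11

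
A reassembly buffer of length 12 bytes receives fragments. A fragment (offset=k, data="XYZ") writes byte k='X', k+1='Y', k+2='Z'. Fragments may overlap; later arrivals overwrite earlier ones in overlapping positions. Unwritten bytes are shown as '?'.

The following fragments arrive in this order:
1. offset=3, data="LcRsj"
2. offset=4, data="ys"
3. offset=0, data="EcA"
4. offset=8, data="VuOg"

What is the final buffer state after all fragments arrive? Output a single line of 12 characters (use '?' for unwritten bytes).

Fragment 1: offset=3 data="LcRsj" -> buffer=???LcRsj????
Fragment 2: offset=4 data="ys" -> buffer=???Lyssj????
Fragment 3: offset=0 data="EcA" -> buffer=EcALyssj????
Fragment 4: offset=8 data="VuOg" -> buffer=EcALyssjVuOg

Answer: EcALyssjVuOg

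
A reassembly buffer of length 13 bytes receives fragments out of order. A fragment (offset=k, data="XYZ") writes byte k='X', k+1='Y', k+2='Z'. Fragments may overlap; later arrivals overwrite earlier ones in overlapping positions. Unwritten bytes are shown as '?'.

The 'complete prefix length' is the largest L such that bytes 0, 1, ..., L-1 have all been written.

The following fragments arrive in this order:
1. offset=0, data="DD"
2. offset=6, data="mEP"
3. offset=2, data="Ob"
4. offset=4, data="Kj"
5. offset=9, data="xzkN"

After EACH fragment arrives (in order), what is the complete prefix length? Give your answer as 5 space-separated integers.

Answer: 2 2 4 9 13

Derivation:
Fragment 1: offset=0 data="DD" -> buffer=DD??????????? -> prefix_len=2
Fragment 2: offset=6 data="mEP" -> buffer=DD????mEP???? -> prefix_len=2
Fragment 3: offset=2 data="Ob" -> buffer=DDOb??mEP???? -> prefix_len=4
Fragment 4: offset=4 data="Kj" -> buffer=DDObKjmEP???? -> prefix_len=9
Fragment 5: offset=9 data="xzkN" -> buffer=DDObKjmEPxzkN -> prefix_len=13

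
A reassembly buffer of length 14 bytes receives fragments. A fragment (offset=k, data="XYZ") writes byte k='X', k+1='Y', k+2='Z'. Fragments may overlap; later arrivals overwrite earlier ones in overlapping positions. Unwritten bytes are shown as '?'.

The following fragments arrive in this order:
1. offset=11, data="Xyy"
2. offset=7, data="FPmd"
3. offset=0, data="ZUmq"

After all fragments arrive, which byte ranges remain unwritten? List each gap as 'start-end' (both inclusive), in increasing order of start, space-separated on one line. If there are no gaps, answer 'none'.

Fragment 1: offset=11 len=3
Fragment 2: offset=7 len=4
Fragment 3: offset=0 len=4
Gaps: 4-6

Answer: 4-6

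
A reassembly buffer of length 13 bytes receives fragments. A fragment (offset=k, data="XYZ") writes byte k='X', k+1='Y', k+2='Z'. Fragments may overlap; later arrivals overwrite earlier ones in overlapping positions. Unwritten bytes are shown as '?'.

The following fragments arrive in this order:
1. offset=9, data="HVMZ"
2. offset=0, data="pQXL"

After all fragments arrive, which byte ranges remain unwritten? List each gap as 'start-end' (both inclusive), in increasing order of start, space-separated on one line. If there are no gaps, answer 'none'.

Answer: 4-8

Derivation:
Fragment 1: offset=9 len=4
Fragment 2: offset=0 len=4
Gaps: 4-8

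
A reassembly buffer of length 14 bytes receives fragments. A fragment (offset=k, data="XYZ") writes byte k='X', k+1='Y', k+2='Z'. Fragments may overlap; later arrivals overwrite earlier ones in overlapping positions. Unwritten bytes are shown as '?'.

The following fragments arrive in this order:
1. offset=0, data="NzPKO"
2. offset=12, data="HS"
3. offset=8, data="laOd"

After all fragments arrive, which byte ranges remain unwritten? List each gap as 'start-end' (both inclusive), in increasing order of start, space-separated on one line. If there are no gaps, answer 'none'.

Fragment 1: offset=0 len=5
Fragment 2: offset=12 len=2
Fragment 3: offset=8 len=4
Gaps: 5-7

Answer: 5-7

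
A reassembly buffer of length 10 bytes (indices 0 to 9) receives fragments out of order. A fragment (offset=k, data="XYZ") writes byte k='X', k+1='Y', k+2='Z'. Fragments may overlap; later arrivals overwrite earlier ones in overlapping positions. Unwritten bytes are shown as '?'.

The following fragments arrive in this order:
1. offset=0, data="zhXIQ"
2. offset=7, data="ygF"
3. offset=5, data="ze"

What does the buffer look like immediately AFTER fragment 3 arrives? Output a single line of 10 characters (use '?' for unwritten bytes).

Answer: zhXIQzeygF

Derivation:
Fragment 1: offset=0 data="zhXIQ" -> buffer=zhXIQ?????
Fragment 2: offset=7 data="ygF" -> buffer=zhXIQ??ygF
Fragment 3: offset=5 data="ze" -> buffer=zhXIQzeygF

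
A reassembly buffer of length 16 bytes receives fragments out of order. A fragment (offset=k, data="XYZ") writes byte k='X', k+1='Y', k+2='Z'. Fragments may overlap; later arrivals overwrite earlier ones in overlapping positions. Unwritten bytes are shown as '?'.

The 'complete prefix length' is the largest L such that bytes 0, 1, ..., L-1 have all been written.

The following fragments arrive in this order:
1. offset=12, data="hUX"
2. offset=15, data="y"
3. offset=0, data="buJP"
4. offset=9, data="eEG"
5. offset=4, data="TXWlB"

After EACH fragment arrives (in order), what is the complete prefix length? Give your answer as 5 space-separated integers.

Answer: 0 0 4 4 16

Derivation:
Fragment 1: offset=12 data="hUX" -> buffer=????????????hUX? -> prefix_len=0
Fragment 2: offset=15 data="y" -> buffer=????????????hUXy -> prefix_len=0
Fragment 3: offset=0 data="buJP" -> buffer=buJP????????hUXy -> prefix_len=4
Fragment 4: offset=9 data="eEG" -> buffer=buJP?????eEGhUXy -> prefix_len=4
Fragment 5: offset=4 data="TXWlB" -> buffer=buJPTXWlBeEGhUXy -> prefix_len=16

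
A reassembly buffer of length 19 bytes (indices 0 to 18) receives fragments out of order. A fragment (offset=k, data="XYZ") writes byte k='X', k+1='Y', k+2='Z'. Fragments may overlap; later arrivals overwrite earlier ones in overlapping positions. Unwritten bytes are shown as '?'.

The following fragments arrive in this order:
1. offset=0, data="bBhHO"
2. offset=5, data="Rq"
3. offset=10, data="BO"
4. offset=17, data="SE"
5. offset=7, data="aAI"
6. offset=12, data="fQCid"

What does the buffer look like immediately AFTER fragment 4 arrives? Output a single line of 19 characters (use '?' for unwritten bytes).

Answer: bBhHORq???BO?????SE

Derivation:
Fragment 1: offset=0 data="bBhHO" -> buffer=bBhHO??????????????
Fragment 2: offset=5 data="Rq" -> buffer=bBhHORq????????????
Fragment 3: offset=10 data="BO" -> buffer=bBhHORq???BO???????
Fragment 4: offset=17 data="SE" -> buffer=bBhHORq???BO?????SE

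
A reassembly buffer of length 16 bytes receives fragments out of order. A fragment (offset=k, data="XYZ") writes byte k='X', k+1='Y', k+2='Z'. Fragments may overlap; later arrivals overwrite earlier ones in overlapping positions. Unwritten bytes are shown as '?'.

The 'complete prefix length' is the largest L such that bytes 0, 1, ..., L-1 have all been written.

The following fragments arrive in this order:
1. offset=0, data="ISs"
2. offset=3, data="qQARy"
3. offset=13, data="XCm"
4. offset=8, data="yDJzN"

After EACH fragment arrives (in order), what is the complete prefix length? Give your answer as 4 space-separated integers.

Fragment 1: offset=0 data="ISs" -> buffer=ISs????????????? -> prefix_len=3
Fragment 2: offset=3 data="qQARy" -> buffer=ISsqQARy???????? -> prefix_len=8
Fragment 3: offset=13 data="XCm" -> buffer=ISsqQARy?????XCm -> prefix_len=8
Fragment 4: offset=8 data="yDJzN" -> buffer=ISsqQARyyDJzNXCm -> prefix_len=16

Answer: 3 8 8 16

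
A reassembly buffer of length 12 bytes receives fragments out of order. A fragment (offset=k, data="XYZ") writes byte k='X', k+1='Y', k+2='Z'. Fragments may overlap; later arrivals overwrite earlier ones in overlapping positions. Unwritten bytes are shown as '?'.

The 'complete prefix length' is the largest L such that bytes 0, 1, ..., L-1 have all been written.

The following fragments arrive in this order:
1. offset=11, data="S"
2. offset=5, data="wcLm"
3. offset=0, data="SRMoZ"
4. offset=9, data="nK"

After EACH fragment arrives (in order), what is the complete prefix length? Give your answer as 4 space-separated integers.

Answer: 0 0 9 12

Derivation:
Fragment 1: offset=11 data="S" -> buffer=???????????S -> prefix_len=0
Fragment 2: offset=5 data="wcLm" -> buffer=?????wcLm??S -> prefix_len=0
Fragment 3: offset=0 data="SRMoZ" -> buffer=SRMoZwcLm??S -> prefix_len=9
Fragment 4: offset=9 data="nK" -> buffer=SRMoZwcLmnKS -> prefix_len=12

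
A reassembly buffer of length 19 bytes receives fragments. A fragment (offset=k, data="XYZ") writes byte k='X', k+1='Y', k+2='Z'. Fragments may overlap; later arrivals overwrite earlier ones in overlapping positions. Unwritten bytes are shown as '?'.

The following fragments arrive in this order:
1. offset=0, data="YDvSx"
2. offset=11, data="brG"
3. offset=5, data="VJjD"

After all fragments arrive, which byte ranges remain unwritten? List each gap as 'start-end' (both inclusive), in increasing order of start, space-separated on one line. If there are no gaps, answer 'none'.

Answer: 9-10 14-18

Derivation:
Fragment 1: offset=0 len=5
Fragment 2: offset=11 len=3
Fragment 3: offset=5 len=4
Gaps: 9-10 14-18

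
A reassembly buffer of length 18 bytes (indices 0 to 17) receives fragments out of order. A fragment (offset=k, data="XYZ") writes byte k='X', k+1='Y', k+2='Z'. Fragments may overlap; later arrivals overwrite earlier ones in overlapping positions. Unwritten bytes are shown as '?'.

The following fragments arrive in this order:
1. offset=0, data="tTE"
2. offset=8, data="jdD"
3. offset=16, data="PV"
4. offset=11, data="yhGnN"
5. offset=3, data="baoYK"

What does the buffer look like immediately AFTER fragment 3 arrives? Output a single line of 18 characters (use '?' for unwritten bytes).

Fragment 1: offset=0 data="tTE" -> buffer=tTE???????????????
Fragment 2: offset=8 data="jdD" -> buffer=tTE?????jdD???????
Fragment 3: offset=16 data="PV" -> buffer=tTE?????jdD?????PV

Answer: tTE?????jdD?????PV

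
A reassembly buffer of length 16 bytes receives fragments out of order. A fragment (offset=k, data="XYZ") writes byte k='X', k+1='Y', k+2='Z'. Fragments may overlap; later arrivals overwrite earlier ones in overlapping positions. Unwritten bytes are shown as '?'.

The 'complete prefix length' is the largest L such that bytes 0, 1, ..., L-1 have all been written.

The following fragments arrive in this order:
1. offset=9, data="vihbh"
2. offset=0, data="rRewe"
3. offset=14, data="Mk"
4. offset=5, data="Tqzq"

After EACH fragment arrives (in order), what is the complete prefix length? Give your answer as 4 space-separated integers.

Answer: 0 5 5 16

Derivation:
Fragment 1: offset=9 data="vihbh" -> buffer=?????????vihbh?? -> prefix_len=0
Fragment 2: offset=0 data="rRewe" -> buffer=rRewe????vihbh?? -> prefix_len=5
Fragment 3: offset=14 data="Mk" -> buffer=rRewe????vihbhMk -> prefix_len=5
Fragment 4: offset=5 data="Tqzq" -> buffer=rReweTqzqvihbhMk -> prefix_len=16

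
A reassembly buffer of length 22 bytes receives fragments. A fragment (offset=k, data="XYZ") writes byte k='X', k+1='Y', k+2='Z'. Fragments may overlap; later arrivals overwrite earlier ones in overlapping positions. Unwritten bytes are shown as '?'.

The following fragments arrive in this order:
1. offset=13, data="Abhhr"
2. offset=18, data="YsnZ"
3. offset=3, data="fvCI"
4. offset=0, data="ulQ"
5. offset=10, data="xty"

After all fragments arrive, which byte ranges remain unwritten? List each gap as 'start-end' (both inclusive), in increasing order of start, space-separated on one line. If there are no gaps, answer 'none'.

Fragment 1: offset=13 len=5
Fragment 2: offset=18 len=4
Fragment 3: offset=3 len=4
Fragment 4: offset=0 len=3
Fragment 5: offset=10 len=3
Gaps: 7-9

Answer: 7-9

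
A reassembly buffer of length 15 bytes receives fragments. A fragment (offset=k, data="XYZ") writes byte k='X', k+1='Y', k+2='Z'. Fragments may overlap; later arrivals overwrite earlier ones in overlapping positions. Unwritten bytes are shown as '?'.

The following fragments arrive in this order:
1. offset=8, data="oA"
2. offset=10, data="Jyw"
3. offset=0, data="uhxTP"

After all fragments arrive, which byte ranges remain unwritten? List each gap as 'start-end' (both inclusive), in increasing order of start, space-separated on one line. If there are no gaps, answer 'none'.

Answer: 5-7 13-14

Derivation:
Fragment 1: offset=8 len=2
Fragment 2: offset=10 len=3
Fragment 3: offset=0 len=5
Gaps: 5-7 13-14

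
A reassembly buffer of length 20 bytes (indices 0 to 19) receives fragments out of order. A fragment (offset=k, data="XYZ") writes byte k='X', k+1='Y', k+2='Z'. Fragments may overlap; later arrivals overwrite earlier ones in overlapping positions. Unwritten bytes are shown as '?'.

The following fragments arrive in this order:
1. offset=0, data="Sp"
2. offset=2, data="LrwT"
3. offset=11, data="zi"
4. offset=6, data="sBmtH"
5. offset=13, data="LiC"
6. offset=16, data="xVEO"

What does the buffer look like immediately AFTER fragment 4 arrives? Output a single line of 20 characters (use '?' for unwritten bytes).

Answer: SpLrwTsBmtHzi???????

Derivation:
Fragment 1: offset=0 data="Sp" -> buffer=Sp??????????????????
Fragment 2: offset=2 data="LrwT" -> buffer=SpLrwT??????????????
Fragment 3: offset=11 data="zi" -> buffer=SpLrwT?????zi???????
Fragment 4: offset=6 data="sBmtH" -> buffer=SpLrwTsBmtHzi???????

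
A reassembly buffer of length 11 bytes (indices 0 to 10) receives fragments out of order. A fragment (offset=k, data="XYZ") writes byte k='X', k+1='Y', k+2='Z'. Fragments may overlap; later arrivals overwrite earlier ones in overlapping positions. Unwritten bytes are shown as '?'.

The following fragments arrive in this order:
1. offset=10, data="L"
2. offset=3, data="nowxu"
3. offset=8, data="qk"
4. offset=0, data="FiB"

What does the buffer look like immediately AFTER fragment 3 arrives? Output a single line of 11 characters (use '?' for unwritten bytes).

Answer: ???nowxuqkL

Derivation:
Fragment 1: offset=10 data="L" -> buffer=??????????L
Fragment 2: offset=3 data="nowxu" -> buffer=???nowxu??L
Fragment 3: offset=8 data="qk" -> buffer=???nowxuqkL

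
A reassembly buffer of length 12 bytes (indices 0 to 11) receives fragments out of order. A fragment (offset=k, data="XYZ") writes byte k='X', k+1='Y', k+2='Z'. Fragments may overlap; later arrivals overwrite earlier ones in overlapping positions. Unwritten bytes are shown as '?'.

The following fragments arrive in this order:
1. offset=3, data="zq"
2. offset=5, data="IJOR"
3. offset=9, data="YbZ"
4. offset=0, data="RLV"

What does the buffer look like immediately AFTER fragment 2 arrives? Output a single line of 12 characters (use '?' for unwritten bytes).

Fragment 1: offset=3 data="zq" -> buffer=???zq???????
Fragment 2: offset=5 data="IJOR" -> buffer=???zqIJOR???

Answer: ???zqIJOR???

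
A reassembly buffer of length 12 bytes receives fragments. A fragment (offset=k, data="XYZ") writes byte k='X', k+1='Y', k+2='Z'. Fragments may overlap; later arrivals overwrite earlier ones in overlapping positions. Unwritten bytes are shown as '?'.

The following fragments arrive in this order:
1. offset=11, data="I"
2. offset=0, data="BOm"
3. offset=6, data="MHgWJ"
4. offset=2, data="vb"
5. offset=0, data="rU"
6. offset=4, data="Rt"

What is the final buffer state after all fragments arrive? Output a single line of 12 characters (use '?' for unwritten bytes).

Fragment 1: offset=11 data="I" -> buffer=???????????I
Fragment 2: offset=0 data="BOm" -> buffer=BOm????????I
Fragment 3: offset=6 data="MHgWJ" -> buffer=BOm???MHgWJI
Fragment 4: offset=2 data="vb" -> buffer=BOvb??MHgWJI
Fragment 5: offset=0 data="rU" -> buffer=rUvb??MHgWJI
Fragment 6: offset=4 data="Rt" -> buffer=rUvbRtMHgWJI

Answer: rUvbRtMHgWJI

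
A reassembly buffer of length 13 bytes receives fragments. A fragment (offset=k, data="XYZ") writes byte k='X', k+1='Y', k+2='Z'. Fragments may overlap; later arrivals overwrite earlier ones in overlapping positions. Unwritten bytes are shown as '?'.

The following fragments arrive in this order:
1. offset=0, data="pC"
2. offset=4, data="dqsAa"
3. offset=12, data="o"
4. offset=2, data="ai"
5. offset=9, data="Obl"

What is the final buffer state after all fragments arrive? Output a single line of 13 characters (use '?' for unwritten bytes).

Fragment 1: offset=0 data="pC" -> buffer=pC???????????
Fragment 2: offset=4 data="dqsAa" -> buffer=pC??dqsAa????
Fragment 3: offset=12 data="o" -> buffer=pC??dqsAa???o
Fragment 4: offset=2 data="ai" -> buffer=pCaidqsAa???o
Fragment 5: offset=9 data="Obl" -> buffer=pCaidqsAaOblo

Answer: pCaidqsAaOblo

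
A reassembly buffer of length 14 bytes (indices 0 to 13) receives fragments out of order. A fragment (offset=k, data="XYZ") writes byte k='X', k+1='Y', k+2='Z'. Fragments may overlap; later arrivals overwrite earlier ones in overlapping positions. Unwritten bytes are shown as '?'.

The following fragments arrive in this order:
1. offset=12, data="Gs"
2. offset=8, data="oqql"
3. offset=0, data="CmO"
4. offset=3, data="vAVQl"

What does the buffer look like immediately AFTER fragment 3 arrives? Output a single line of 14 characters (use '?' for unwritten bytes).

Fragment 1: offset=12 data="Gs" -> buffer=????????????Gs
Fragment 2: offset=8 data="oqql" -> buffer=????????oqqlGs
Fragment 3: offset=0 data="CmO" -> buffer=CmO?????oqqlGs

Answer: CmO?????oqqlGs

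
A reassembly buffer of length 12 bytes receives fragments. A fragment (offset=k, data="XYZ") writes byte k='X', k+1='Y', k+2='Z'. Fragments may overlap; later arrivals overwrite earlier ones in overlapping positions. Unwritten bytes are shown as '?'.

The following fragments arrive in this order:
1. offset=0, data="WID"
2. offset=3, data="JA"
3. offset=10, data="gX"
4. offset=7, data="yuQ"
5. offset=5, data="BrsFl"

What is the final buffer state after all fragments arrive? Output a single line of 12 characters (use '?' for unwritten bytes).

Answer: WIDJABrsFlgX

Derivation:
Fragment 1: offset=0 data="WID" -> buffer=WID?????????
Fragment 2: offset=3 data="JA" -> buffer=WIDJA???????
Fragment 3: offset=10 data="gX" -> buffer=WIDJA?????gX
Fragment 4: offset=7 data="yuQ" -> buffer=WIDJA??yuQgX
Fragment 5: offset=5 data="BrsFl" -> buffer=WIDJABrsFlgX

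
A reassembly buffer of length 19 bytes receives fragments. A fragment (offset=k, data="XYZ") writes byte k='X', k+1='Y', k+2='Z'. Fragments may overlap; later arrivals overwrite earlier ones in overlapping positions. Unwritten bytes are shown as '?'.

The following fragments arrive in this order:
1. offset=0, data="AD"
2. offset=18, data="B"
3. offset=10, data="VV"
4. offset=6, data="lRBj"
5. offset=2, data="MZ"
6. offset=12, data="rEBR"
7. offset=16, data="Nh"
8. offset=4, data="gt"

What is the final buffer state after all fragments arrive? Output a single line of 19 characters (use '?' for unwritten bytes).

Answer: ADMZgtlRBjVVrEBRNhB

Derivation:
Fragment 1: offset=0 data="AD" -> buffer=AD?????????????????
Fragment 2: offset=18 data="B" -> buffer=AD????????????????B
Fragment 3: offset=10 data="VV" -> buffer=AD????????VV??????B
Fragment 4: offset=6 data="lRBj" -> buffer=AD????lRBjVV??????B
Fragment 5: offset=2 data="MZ" -> buffer=ADMZ??lRBjVV??????B
Fragment 6: offset=12 data="rEBR" -> buffer=ADMZ??lRBjVVrEBR??B
Fragment 7: offset=16 data="Nh" -> buffer=ADMZ??lRBjVVrEBRNhB
Fragment 8: offset=4 data="gt" -> buffer=ADMZgtlRBjVVrEBRNhB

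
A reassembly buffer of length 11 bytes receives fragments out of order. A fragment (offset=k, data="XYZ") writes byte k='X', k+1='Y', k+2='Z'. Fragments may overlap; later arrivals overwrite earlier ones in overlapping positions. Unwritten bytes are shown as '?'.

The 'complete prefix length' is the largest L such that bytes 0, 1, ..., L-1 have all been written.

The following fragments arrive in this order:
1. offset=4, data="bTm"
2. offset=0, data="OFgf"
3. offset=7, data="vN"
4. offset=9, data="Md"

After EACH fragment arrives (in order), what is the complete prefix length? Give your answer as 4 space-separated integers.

Fragment 1: offset=4 data="bTm" -> buffer=????bTm???? -> prefix_len=0
Fragment 2: offset=0 data="OFgf" -> buffer=OFgfbTm???? -> prefix_len=7
Fragment 3: offset=7 data="vN" -> buffer=OFgfbTmvN?? -> prefix_len=9
Fragment 4: offset=9 data="Md" -> buffer=OFgfbTmvNMd -> prefix_len=11

Answer: 0 7 9 11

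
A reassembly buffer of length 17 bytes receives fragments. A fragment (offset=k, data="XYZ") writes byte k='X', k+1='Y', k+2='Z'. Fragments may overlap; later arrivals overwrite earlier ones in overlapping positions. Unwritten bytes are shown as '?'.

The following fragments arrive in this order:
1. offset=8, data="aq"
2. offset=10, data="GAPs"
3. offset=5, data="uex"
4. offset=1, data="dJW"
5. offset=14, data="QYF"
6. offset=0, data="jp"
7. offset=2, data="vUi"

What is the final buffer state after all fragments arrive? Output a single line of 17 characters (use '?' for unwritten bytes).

Fragment 1: offset=8 data="aq" -> buffer=????????aq???????
Fragment 2: offset=10 data="GAPs" -> buffer=????????aqGAPs???
Fragment 3: offset=5 data="uex" -> buffer=?????uexaqGAPs???
Fragment 4: offset=1 data="dJW" -> buffer=?dJW?uexaqGAPs???
Fragment 5: offset=14 data="QYF" -> buffer=?dJW?uexaqGAPsQYF
Fragment 6: offset=0 data="jp" -> buffer=jpJW?uexaqGAPsQYF
Fragment 7: offset=2 data="vUi" -> buffer=jpvUiuexaqGAPsQYF

Answer: jpvUiuexaqGAPsQYF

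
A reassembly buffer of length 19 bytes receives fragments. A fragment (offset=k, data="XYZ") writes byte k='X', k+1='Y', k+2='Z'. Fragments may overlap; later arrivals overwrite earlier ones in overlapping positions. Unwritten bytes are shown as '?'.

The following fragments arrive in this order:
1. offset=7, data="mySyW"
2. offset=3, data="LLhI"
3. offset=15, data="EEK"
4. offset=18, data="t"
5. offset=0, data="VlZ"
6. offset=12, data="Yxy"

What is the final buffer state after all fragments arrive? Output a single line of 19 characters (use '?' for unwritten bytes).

Answer: VlZLLhImySyWYxyEEKt

Derivation:
Fragment 1: offset=7 data="mySyW" -> buffer=???????mySyW???????
Fragment 2: offset=3 data="LLhI" -> buffer=???LLhImySyW???????
Fragment 3: offset=15 data="EEK" -> buffer=???LLhImySyW???EEK?
Fragment 4: offset=18 data="t" -> buffer=???LLhImySyW???EEKt
Fragment 5: offset=0 data="VlZ" -> buffer=VlZLLhImySyW???EEKt
Fragment 6: offset=12 data="Yxy" -> buffer=VlZLLhImySyWYxyEEKt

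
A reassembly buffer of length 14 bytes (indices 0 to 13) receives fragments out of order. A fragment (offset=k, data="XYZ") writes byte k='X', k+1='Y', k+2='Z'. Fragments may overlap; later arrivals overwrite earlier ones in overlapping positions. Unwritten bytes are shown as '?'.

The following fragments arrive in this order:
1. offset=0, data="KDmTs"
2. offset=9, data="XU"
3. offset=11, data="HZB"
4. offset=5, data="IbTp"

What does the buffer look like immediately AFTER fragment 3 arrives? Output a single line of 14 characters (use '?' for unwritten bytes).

Fragment 1: offset=0 data="KDmTs" -> buffer=KDmTs?????????
Fragment 2: offset=9 data="XU" -> buffer=KDmTs????XU???
Fragment 3: offset=11 data="HZB" -> buffer=KDmTs????XUHZB

Answer: KDmTs????XUHZB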